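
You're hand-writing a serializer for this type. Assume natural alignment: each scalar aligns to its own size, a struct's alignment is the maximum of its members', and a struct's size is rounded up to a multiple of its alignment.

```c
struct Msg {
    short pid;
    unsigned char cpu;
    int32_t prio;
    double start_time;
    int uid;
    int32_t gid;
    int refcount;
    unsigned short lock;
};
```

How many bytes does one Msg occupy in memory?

pid at 0 (size 2, align 2) → ends 2
cpu at 2 (size 1, align 1) → ends 3
pad 1 to align 4 for prio
prio at 4 (size 4, align 4) → ends 8
start_time at 8 (size 8, align 8) → ends 16
uid at 16 (size 4, align 4) → ends 20
gid at 20 (size 4, align 4) → ends 24
refcount at 24 (size 4, align 4) → ends 28
lock at 28 (size 2, align 2) → ends 30
tail pad 2 to reach multiple of 8
total 32 bytes, alignment 8

32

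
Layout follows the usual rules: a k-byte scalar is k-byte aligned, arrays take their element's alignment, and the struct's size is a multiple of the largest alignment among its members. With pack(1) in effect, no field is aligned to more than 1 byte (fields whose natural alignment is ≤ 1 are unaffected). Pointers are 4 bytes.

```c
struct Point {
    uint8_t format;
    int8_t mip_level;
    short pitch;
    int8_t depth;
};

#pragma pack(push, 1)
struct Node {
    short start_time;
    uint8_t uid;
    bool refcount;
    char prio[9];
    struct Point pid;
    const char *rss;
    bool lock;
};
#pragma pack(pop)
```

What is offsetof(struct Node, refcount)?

Point: format at 0 (size 1, align 1) → ends 1; mip_level at 1 (size 1, align 1) → ends 2; pitch at 2 (size 2, align 2) → ends 4; depth at 4 (size 1, align 1) → ends 5; tail pad 1 to reach multiple of 2; total 6 bytes, alignment 2
start_time at 0 (size 2, align 1) → ends 2
uid at 2 (size 1, align 1) → ends 3
refcount at 3 (size 1, align 1) → ends 4

3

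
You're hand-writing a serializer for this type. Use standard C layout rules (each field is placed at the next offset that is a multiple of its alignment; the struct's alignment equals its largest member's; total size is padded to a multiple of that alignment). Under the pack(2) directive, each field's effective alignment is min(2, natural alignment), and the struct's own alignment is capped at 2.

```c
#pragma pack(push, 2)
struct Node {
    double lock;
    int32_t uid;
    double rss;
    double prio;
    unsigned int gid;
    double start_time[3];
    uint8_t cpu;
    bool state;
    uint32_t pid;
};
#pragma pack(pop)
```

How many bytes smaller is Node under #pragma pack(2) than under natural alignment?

10

natural layout:
  lock at 0 (size 8, align 8) → ends 8
  uid at 8 (size 4, align 4) → ends 12
  pad 4 to align 8 for rss
  rss at 16 (size 8, align 8) → ends 24
  prio at 24 (size 8, align 8) → ends 32
  gid at 32 (size 4, align 4) → ends 36
  pad 4 to align 8 for start_time
  start_time at 40 (size 24, align 8) → ends 64
  cpu at 64 (size 1, align 1) → ends 65
  state at 65 (size 1, align 1) → ends 66
  pad 2 to align 4 for pid
  pid at 68 (size 4, align 4) → ends 72
  total 72 bytes, alignment 8
packed(2) layout:
  lock at 0 (size 8, align 2) → ends 8
  uid at 8 (size 4, align 2) → ends 12
  rss at 12 (size 8, align 2) → ends 20
  prio at 20 (size 8, align 2) → ends 28
  gid at 28 (size 4, align 2) → ends 32
  start_time at 32 (size 24, align 2) → ends 56
  cpu at 56 (size 1, align 1) → ends 57
  state at 57 (size 1, align 1) → ends 58
  pid at 58 (size 4, align 2) → ends 62
  total 62 bytes, alignment 2
72 − 62 = 10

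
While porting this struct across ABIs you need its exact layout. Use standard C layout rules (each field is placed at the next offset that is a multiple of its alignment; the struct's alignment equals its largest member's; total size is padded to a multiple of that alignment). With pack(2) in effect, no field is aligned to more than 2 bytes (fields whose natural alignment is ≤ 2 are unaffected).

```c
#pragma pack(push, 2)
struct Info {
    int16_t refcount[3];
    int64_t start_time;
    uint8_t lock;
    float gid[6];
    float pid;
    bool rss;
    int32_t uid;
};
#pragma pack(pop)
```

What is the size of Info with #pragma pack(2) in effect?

50

refcount at 0 (size 6, align 2) → ends 6
start_time at 6 (size 8, align 2) → ends 14
lock at 14 (size 1, align 1) → ends 15
pad 1 to align 2 for gid
gid at 16 (size 24, align 2) → ends 40
pid at 40 (size 4, align 2) → ends 44
rss at 44 (size 1, align 1) → ends 45
pad 1 to align 2 for uid
uid at 46 (size 4, align 2) → ends 50
total 50 bytes, alignment 2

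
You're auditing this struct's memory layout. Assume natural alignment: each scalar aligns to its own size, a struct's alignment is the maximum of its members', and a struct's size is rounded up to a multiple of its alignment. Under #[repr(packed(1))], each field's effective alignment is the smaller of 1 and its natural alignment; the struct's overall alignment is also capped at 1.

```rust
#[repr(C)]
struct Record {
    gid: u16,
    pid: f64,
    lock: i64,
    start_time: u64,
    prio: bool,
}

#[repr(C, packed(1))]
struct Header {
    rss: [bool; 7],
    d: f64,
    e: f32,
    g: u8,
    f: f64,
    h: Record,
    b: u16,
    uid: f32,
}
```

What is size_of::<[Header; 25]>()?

Record: @0: gid [2B, align 2] → 2; +6 pad (align 8); @8: pid [8B, align 8] → 16; @16: lock [8B, align 8] → 24; @24: start_time [8B, align 8] → 32; @32: prio [1B, align 1] → 33; +7 tail pad (align 8); size 40, align 8
@0: rss [7B, align 1] → 7
@7: d [8B, align 1] → 15
@15: e [4B, align 1] → 19
@19: g [1B, align 1] → 20
@20: f [8B, align 1] → 28
@28: h [40B, align 1] → 68
@68: b [2B, align 1] → 70
@70: uid [4B, align 1] → 74
size 74, align 1
array of 25: 25 × 74 = 1850

1850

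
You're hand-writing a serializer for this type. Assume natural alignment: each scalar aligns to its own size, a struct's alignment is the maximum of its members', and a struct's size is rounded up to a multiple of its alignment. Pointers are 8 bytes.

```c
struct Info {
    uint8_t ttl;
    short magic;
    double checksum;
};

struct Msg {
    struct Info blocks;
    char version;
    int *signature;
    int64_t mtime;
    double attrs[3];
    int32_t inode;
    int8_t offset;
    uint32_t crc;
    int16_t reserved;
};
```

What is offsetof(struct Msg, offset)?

Info: ttl at 0 (size 1, align 1) → ends 1; pad 1 to align 2 for magic; magic at 2 (size 2, align 2) → ends 4; pad 4 to align 8 for checksum; checksum at 8 (size 8, align 8) → ends 16; total 16 bytes, alignment 8
blocks at 0 (size 16, align 8) → ends 16
version at 16 (size 1, align 1) → ends 17
pad 7 to align 8 for signature
signature at 24 (size 8, align 8) → ends 32
mtime at 32 (size 8, align 8) → ends 40
attrs at 40 (size 24, align 8) → ends 64
inode at 64 (size 4, align 4) → ends 68
offset at 68 (size 1, align 1) → ends 69

68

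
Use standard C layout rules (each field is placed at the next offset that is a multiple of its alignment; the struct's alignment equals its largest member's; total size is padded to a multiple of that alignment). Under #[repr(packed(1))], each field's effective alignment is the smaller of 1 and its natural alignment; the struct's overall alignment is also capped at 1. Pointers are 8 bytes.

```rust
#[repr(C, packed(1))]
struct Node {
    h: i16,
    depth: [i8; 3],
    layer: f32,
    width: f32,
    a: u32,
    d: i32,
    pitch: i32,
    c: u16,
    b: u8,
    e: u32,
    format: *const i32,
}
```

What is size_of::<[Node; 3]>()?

120

@0: h [2B, align 1] → 2
@2: depth [3B, align 1] → 5
@5: layer [4B, align 1] → 9
@9: width [4B, align 1] → 13
@13: a [4B, align 1] → 17
@17: d [4B, align 1] → 21
@21: pitch [4B, align 1] → 25
@25: c [2B, align 1] → 27
@27: b [1B, align 1] → 28
@28: e [4B, align 1] → 32
@32: format [8B, align 1] → 40
size 40, align 1
array of 3: 3 × 40 = 120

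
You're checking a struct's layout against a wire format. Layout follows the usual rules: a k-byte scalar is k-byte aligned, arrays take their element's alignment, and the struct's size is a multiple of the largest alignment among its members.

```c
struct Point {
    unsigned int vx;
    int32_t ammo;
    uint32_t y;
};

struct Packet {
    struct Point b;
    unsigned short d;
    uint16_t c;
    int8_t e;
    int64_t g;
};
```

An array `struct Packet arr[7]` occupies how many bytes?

Point: 0..4  vx  (4B, 4-aligned); 4..8  ammo  (4B, 4-aligned); 8..12  y  (4B, 4-aligned); sizeof = 12, alignof = 4
0..12  b  (12B, 4-aligned)
12..14  d  (2B, 2-aligned)
14..16  c  (2B, 2-aligned)
16..17  e  (1B, 1-aligned)
17..24  -- padding (7B)
24..32  g  (8B, 8-aligned)
sizeof = 32, alignof = 8
array of 7: 7 × 32 = 224

224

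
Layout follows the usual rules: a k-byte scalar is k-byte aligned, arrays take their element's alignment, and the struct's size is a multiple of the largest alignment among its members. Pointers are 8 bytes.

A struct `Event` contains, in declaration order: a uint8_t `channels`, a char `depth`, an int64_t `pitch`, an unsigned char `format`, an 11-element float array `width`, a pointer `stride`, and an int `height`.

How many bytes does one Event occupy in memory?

channels at 0 (size 1, align 1) → ends 1
depth at 1 (size 1, align 1) → ends 2
pad 6 to align 8 for pitch
pitch at 8 (size 8, align 8) → ends 16
format at 16 (size 1, align 1) → ends 17
pad 3 to align 4 for width
width at 20 (size 44, align 4) → ends 64
stride at 64 (size 8, align 8) → ends 72
height at 72 (size 4, align 4) → ends 76
tail pad 4 to reach multiple of 8
total 80 bytes, alignment 8

80 bytes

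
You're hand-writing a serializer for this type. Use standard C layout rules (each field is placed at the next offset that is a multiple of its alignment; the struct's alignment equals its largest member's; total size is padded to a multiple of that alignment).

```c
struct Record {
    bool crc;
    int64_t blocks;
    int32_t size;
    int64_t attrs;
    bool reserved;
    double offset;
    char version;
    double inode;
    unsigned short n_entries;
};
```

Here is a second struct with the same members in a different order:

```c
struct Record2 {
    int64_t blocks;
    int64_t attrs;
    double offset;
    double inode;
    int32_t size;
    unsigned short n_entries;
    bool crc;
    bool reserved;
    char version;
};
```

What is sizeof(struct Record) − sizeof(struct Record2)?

crc at 0 (size 1, align 1) → ends 1
pad 7 to align 8 for blocks
blocks at 8 (size 8, align 8) → ends 16
size at 16 (size 4, align 4) → ends 20
pad 4 to align 8 for attrs
attrs at 24 (size 8, align 8) → ends 32
reserved at 32 (size 1, align 1) → ends 33
pad 7 to align 8 for offset
offset at 40 (size 8, align 8) → ends 48
version at 48 (size 1, align 1) → ends 49
pad 7 to align 8 for inode
inode at 56 (size 8, align 8) → ends 64
n_entries at 64 (size 2, align 2) → ends 66
tail pad 6 to reach multiple of 8
total 72 bytes, alignment 8
— Record2 —
blocks at 0 (size 8, align 8) → ends 8
attrs at 8 (size 8, align 8) → ends 16
offset at 16 (size 8, align 8) → ends 24
inode at 24 (size 8, align 8) → ends 32
size at 32 (size 4, align 4) → ends 36
n_entries at 36 (size 2, align 2) → ends 38
crc at 38 (size 1, align 1) → ends 39
reserved at 39 (size 1, align 1) → ends 40
version at 40 (size 1, align 1) → ends 41
tail pad 7 to reach multiple of 8
total 48 bytes, alignment 8
72 − 48 = 24

24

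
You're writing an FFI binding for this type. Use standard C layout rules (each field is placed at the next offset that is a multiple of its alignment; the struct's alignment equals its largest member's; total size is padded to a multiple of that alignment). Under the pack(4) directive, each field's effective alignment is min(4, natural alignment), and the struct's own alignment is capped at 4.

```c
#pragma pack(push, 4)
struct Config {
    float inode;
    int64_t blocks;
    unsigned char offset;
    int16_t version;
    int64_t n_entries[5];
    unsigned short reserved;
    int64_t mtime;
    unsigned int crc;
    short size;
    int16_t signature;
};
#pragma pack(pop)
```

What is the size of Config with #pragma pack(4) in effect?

0..4  inode  (4B, 4-aligned)
4..12  blocks  (8B, 4-aligned)
12..13  offset  (1B, 1-aligned)
13..14  -- padding (1B)
14..16  version  (2B, 2-aligned)
16..56  n_entries  (40B, 4-aligned)
56..58  reserved  (2B, 2-aligned)
58..60  -- padding (2B)
60..68  mtime  (8B, 4-aligned)
68..72  crc  (4B, 4-aligned)
72..74  size  (2B, 2-aligned)
74..76  signature  (2B, 2-aligned)
sizeof = 76, alignof = 4

76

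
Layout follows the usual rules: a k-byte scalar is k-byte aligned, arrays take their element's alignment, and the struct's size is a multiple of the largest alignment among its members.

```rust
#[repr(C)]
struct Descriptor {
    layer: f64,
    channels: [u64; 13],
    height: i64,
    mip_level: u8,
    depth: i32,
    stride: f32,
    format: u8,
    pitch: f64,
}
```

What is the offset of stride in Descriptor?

@0: layer [8B, align 8] → 8
@8: channels [104B, align 8] → 112
@112: height [8B, align 8] → 120
@120: mip_level [1B, align 1] → 121
+3 pad (align 4)
@124: depth [4B, align 4] → 128
@128: stride [4B, align 4] → 132

128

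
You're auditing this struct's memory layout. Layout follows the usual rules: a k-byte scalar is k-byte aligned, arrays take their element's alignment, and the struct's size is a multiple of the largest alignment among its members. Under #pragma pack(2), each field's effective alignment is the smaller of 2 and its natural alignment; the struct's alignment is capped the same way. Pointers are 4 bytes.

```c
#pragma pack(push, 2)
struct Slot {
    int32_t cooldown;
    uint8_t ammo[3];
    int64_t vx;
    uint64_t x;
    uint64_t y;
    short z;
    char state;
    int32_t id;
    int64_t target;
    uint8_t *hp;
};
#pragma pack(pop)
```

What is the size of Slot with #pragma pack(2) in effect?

52

cooldown at 0 (size 4, align 2) → ends 4
ammo at 4 (size 3, align 1) → ends 7
pad 1 to align 2 for vx
vx at 8 (size 8, align 2) → ends 16
x at 16 (size 8, align 2) → ends 24
y at 24 (size 8, align 2) → ends 32
z at 32 (size 2, align 2) → ends 34
state at 34 (size 1, align 1) → ends 35
pad 1 to align 2 for id
id at 36 (size 4, align 2) → ends 40
target at 40 (size 8, align 2) → ends 48
hp at 48 (size 4, align 2) → ends 52
total 52 bytes, alignment 2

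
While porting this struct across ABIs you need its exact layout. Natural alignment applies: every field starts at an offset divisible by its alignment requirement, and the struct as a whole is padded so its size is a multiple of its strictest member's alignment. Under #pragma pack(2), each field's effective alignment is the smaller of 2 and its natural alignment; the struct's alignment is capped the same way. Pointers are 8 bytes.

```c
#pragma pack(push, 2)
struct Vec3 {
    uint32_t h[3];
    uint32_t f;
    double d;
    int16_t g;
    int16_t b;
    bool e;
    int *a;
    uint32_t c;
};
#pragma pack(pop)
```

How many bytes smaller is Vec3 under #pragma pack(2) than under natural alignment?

natural layout:
  @0: h [12B, align 4] → 12
  @12: f [4B, align 4] → 16
  @16: d [8B, align 8] → 24
  @24: g [2B, align 2] → 26
  @26: b [2B, align 2] → 28
  @28: e [1B, align 1] → 29
  +3 pad (align 8)
  @32: a [8B, align 8] → 40
  @40: c [4B, align 4] → 44
  +4 tail pad (align 8)
  size 48, align 8
packed(2) layout:
  @0: h [12B, align 2] → 12
  @12: f [4B, align 2] → 16
  @16: d [8B, align 2] → 24
  @24: g [2B, align 2] → 26
  @26: b [2B, align 2] → 28
  @28: e [1B, align 1] → 29
  +1 pad (align 2)
  @30: a [8B, align 2] → 38
  @38: c [4B, align 2] → 42
  size 42, align 2
48 − 42 = 6

6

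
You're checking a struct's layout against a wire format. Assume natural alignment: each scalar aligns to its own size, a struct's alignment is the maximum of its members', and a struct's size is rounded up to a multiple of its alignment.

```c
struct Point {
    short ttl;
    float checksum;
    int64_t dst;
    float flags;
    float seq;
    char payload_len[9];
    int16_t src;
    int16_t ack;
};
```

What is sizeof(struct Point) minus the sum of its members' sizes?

@0: ttl [2B, align 2] → 2
+2 pad (align 4)
@4: checksum [4B, align 4] → 8
@8: dst [8B, align 8] → 16
@16: flags [4B, align 4] → 20
@20: seq [4B, align 4] → 24
@24: payload_len [9B, align 1] → 33
+1 pad (align 2)
@34: src [2B, align 2] → 36
@36: ack [2B, align 2] → 38
+2 tail pad (align 8)
size 40, align 8
data bytes 35, size 40 → padding 5

5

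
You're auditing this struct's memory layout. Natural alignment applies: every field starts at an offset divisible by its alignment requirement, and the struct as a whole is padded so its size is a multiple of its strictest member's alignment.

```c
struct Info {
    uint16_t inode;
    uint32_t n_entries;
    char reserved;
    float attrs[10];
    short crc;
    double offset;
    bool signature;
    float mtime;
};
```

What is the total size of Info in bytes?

@0: inode [2B, align 2] → 2
+2 pad (align 4)
@4: n_entries [4B, align 4] → 8
@8: reserved [1B, align 1] → 9
+3 pad (align 4)
@12: attrs [40B, align 4] → 52
@52: crc [2B, align 2] → 54
+2 pad (align 8)
@56: offset [8B, align 8] → 64
@64: signature [1B, align 1] → 65
+3 pad (align 4)
@68: mtime [4B, align 4] → 72
size 72, align 8

72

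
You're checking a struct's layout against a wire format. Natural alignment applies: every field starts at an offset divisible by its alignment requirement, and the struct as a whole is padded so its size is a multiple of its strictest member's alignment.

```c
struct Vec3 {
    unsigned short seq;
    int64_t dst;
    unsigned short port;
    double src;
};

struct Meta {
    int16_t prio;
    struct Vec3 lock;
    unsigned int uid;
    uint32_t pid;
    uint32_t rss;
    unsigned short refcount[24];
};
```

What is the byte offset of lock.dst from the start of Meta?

16

Vec3: 0..2  seq  (2B, 2-aligned); 2..8  -- padding (6B); 8..16  dst  (8B, 8-aligned); 16..18  port  (2B, 2-aligned); 18..24  -- padding (6B); 24..32  src  (8B, 8-aligned); sizeof = 32, alignof = 8
0..2  prio  (2B, 2-aligned)
2..8  -- padding (6B)
8..40  lock  (32B, 8-aligned)
within Vec3: dst at 8
8 + 8 = 16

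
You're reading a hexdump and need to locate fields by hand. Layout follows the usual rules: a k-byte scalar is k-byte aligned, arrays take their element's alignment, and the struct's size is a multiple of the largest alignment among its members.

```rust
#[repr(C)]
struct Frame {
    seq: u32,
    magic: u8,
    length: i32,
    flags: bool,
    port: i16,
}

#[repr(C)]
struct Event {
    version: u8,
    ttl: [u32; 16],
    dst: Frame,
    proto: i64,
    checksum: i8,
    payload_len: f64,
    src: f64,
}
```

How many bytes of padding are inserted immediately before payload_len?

7

Frame: @0: seq [4B, align 4] → 4; @4: magic [1B, align 1] → 5; +3 pad (align 4); @8: length [4B, align 4] → 12; @12: flags [1B, align 1] → 13; +1 pad (align 2); @14: port [2B, align 2] → 16; size 16, align 4
@0: version [1B, align 1] → 1
+3 pad (align 4)
@4: ttl [64B, align 4] → 68
@68: dst [16B, align 4] → 84
+4 pad (align 8)
@88: proto [8B, align 8] → 96
@96: checksum [1B, align 1] → 97
+7 pad (align 8)
@104: payload_len [8B, align 8] → 112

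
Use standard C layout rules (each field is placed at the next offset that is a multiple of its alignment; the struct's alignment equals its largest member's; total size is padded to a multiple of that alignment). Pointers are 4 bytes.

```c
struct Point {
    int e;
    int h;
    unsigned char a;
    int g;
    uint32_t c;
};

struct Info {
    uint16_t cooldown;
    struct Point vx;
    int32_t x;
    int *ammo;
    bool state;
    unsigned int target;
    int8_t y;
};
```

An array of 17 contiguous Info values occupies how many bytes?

748

Point: @0: e [4B, align 4] → 4; @4: h [4B, align 4] → 8; @8: a [1B, align 1] → 9; +3 pad (align 4); @12: g [4B, align 4] → 16; @16: c [4B, align 4] → 20; size 20, align 4
@0: cooldown [2B, align 2] → 2
+2 pad (align 4)
@4: vx [20B, align 4] → 24
@24: x [4B, align 4] → 28
@28: ammo [4B, align 4] → 32
@32: state [1B, align 1] → 33
+3 pad (align 4)
@36: target [4B, align 4] → 40
@40: y [1B, align 1] → 41
+3 tail pad (align 4)
size 44, align 4
array of 17: 17 × 44 = 748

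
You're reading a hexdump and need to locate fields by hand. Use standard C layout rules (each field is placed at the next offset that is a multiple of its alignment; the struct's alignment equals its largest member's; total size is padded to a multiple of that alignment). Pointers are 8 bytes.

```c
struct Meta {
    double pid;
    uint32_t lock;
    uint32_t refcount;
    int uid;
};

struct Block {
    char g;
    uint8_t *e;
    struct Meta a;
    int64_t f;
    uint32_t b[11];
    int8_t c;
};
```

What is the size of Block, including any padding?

96

Meta: 0..8  pid  (8B, 8-aligned); 8..12  lock  (4B, 4-aligned); 12..16  refcount  (4B, 4-aligned); 16..20  uid  (4B, 4-aligned); 20..24  -- tail padding (4B); sizeof = 24, alignof = 8
0..1  g  (1B, 1-aligned)
1..8  -- padding (7B)
8..16  e  (8B, 8-aligned)
16..40  a  (24B, 8-aligned)
40..48  f  (8B, 8-aligned)
48..92  b  (44B, 4-aligned)
92..93  c  (1B, 1-aligned)
93..96  -- tail padding (3B)
sizeof = 96, alignof = 8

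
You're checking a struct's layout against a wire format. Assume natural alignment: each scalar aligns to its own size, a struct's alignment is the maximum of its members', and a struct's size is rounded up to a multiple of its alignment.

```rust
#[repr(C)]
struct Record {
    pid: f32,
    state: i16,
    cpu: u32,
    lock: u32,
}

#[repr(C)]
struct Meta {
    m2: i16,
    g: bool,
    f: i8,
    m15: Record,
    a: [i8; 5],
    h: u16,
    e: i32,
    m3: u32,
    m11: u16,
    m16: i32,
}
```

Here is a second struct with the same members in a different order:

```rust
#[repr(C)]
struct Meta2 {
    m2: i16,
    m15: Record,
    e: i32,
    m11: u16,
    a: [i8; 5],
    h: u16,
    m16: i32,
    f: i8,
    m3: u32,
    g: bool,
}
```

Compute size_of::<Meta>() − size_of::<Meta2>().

Record: @0: pid [4B, align 4] → 4; @4: state [2B, align 2] → 6; +2 pad (align 4); @8: cpu [4B, align 4] → 12; @12: lock [4B, align 4] → 16; size 16, align 4
@0: m2 [2B, align 2] → 2
@2: g [1B, align 1] → 3
@3: f [1B, align 1] → 4
@4: m15 [16B, align 4] → 20
@20: a [5B, align 1] → 25
+1 pad (align 2)
@26: h [2B, align 2] → 28
@28: e [4B, align 4] → 32
@32: m3 [4B, align 4] → 36
@36: m11 [2B, align 2] → 38
+2 pad (align 4)
@40: m16 [4B, align 4] → 44
size 44, align 4
— Meta2 —
@0: m2 [2B, align 2] → 2
+2 pad (align 4)
@4: m15 [16B, align 4] → 20
@20: e [4B, align 4] → 24
@24: m11 [2B, align 2] → 26
@26: a [5B, align 1] → 31
+1 pad (align 2)
@32: h [2B, align 2] → 34
+2 pad (align 4)
@36: m16 [4B, align 4] → 40
@40: f [1B, align 1] → 41
+3 pad (align 4)
@44: m3 [4B, align 4] → 48
@48: g [1B, align 1] → 49
+3 tail pad (align 4)
size 52, align 4
44 − 52 = -8

-8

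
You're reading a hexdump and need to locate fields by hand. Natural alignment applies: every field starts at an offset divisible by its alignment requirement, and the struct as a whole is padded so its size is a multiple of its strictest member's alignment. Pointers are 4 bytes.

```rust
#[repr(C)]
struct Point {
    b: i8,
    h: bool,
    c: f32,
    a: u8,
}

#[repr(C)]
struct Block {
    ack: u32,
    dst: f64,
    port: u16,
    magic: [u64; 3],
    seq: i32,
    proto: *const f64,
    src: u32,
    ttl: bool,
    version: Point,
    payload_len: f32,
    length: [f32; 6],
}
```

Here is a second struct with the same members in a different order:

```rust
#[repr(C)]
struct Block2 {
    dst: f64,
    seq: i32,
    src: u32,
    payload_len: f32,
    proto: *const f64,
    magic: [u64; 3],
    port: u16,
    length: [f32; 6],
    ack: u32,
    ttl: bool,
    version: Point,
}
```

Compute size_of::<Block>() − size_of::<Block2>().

8

Point: @0: b [1B, align 1] → 1; @1: h [1B, align 1] → 2; +2 pad (align 4); @4: c [4B, align 4] → 8; @8: a [1B, align 1] → 9; +3 tail pad (align 4); size 12, align 4
@0: ack [4B, align 4] → 4
+4 pad (align 8)
@8: dst [8B, align 8] → 16
@16: port [2B, align 2] → 18
+6 pad (align 8)
@24: magic [24B, align 8] → 48
@48: seq [4B, align 4] → 52
@52: proto [4B, align 4] → 56
@56: src [4B, align 4] → 60
@60: ttl [1B, align 1] → 61
+3 pad (align 4)
@64: version [12B, align 4] → 76
@76: payload_len [4B, align 4] → 80
@80: length [24B, align 4] → 104
size 104, align 8
— Block2 —
@0: dst [8B, align 8] → 8
@8: seq [4B, align 4] → 12
@12: src [4B, align 4] → 16
@16: payload_len [4B, align 4] → 20
@20: proto [4B, align 4] → 24
@24: magic [24B, align 8] → 48
@48: port [2B, align 2] → 50
+2 pad (align 4)
@52: length [24B, align 4] → 76
@76: ack [4B, align 4] → 80
@80: ttl [1B, align 1] → 81
+3 pad (align 4)
@84: version [12B, align 4] → 96
size 96, align 8
104 − 96 = 8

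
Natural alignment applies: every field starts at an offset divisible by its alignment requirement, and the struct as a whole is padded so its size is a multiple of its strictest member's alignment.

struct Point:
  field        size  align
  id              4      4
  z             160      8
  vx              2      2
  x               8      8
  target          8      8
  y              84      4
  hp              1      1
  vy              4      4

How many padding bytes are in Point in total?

@0: id [4B, align 4] → 4
+4 pad (align 8)
@8: z [160B, align 8] → 168
@168: vx [2B, align 2] → 170
+6 pad (align 8)
@176: x [8B, align 8] → 184
@184: target [8B, align 8] → 192
@192: y [84B, align 4] → 276
@276: hp [1B, align 1] → 277
+3 pad (align 4)
@280: vy [4B, align 4] → 284
+4 tail pad (align 8)
size 288, align 8
data bytes 271, size 288 → padding 17

17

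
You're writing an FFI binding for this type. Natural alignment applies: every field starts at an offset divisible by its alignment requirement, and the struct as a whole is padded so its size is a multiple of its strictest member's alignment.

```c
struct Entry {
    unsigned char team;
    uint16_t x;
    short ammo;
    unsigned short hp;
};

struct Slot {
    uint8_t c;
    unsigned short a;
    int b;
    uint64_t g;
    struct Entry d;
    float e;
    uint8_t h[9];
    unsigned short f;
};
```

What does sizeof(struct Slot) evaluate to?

Entry: team at 0 (size 1, align 1) → ends 1; pad 1 to align 2 for x; x at 2 (size 2, align 2) → ends 4; ammo at 4 (size 2, align 2) → ends 6; hp at 6 (size 2, align 2) → ends 8; total 8 bytes, alignment 2
c at 0 (size 1, align 1) → ends 1
pad 1 to align 2 for a
a at 2 (size 2, align 2) → ends 4
b at 4 (size 4, align 4) → ends 8
g at 8 (size 8, align 8) → ends 16
d at 16 (size 8, align 2) → ends 24
e at 24 (size 4, align 4) → ends 28
h at 28 (size 9, align 1) → ends 37
pad 1 to align 2 for f
f at 38 (size 2, align 2) → ends 40
total 40 bytes, alignment 8

40 bytes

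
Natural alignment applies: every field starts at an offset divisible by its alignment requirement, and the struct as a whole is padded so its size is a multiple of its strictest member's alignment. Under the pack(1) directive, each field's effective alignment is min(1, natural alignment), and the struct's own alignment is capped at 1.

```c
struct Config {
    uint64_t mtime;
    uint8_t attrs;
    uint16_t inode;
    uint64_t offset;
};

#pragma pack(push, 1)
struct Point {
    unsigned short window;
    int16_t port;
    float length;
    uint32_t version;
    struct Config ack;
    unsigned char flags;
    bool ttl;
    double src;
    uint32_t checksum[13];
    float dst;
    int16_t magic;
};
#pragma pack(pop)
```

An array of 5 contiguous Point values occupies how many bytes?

Config: 0..8  mtime  (8B, 8-aligned); 8..9  attrs  (1B, 1-aligned); 9..10  -- padding (1B); 10..12  inode  (2B, 2-aligned); 12..16  -- padding (4B); 16..24  offset  (8B, 8-aligned); sizeof = 24, alignof = 8
0..2  window  (2B, 1-aligned)
2..4  port  (2B, 1-aligned)
4..8  length  (4B, 1-aligned)
8..12  version  (4B, 1-aligned)
12..36  ack  (24B, 1-aligned)
36..37  flags  (1B, 1-aligned)
37..38  ttl  (1B, 1-aligned)
38..46  src  (8B, 1-aligned)
46..98  checksum  (52B, 1-aligned)
98..102  dst  (4B, 1-aligned)
102..104  magic  (2B, 1-aligned)
sizeof = 104, alignof = 1
array of 5: 5 × 104 = 520

520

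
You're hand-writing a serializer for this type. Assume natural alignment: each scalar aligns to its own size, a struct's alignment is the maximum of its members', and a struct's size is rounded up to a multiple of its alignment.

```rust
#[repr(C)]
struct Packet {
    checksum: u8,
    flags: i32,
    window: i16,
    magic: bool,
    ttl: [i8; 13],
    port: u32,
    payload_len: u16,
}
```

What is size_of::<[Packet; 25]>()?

800

@0: checksum [1B, align 1] → 1
+3 pad (align 4)
@4: flags [4B, align 4] → 8
@8: window [2B, align 2] → 10
@10: magic [1B, align 1] → 11
@11: ttl [13B, align 1] → 24
@24: port [4B, align 4] → 28
@28: payload_len [2B, align 2] → 30
+2 tail pad (align 4)
size 32, align 4
array of 25: 25 × 32 = 800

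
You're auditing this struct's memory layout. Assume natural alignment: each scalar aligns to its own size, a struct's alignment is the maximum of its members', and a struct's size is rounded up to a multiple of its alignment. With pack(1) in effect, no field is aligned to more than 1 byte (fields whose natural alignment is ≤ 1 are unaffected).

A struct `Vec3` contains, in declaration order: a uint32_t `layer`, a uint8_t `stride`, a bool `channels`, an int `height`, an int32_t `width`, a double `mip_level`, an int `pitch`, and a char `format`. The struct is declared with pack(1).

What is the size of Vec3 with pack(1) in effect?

layer at 0 (size 4, align 1) → ends 4
stride at 4 (size 1, align 1) → ends 5
channels at 5 (size 1, align 1) → ends 6
height at 6 (size 4, align 1) → ends 10
width at 10 (size 4, align 1) → ends 14
mip_level at 14 (size 8, align 1) → ends 22
pitch at 22 (size 4, align 1) → ends 26
format at 26 (size 1, align 1) → ends 27
total 27 bytes, alignment 1

27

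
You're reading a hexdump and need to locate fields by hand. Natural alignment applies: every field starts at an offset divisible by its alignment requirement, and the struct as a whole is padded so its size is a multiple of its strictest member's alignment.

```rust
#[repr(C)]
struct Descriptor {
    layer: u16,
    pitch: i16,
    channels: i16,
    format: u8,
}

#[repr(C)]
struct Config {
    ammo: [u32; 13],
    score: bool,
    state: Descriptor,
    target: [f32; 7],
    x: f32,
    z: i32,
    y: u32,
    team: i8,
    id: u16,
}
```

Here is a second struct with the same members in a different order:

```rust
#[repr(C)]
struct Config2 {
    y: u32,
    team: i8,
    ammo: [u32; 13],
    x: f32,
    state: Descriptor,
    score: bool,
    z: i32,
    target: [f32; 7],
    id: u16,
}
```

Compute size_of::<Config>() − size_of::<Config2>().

-4

Descriptor: layer at 0 (size 2, align 2) → ends 2; pitch at 2 (size 2, align 2) → ends 4; channels at 4 (size 2, align 2) → ends 6; format at 6 (size 1, align 1) → ends 7; tail pad 1 to reach multiple of 2; total 8 bytes, alignment 2
ammo at 0 (size 52, align 4) → ends 52
score at 52 (size 1, align 1) → ends 53
pad 1 to align 2 for state
state at 54 (size 8, align 2) → ends 62
pad 2 to align 4 for target
target at 64 (size 28, align 4) → ends 92
x at 92 (size 4, align 4) → ends 96
z at 96 (size 4, align 4) → ends 100
y at 100 (size 4, align 4) → ends 104
team at 104 (size 1, align 1) → ends 105
pad 1 to align 2 for id
id at 106 (size 2, align 2) → ends 108
total 108 bytes, alignment 4
— Config2 —
y at 0 (size 4, align 4) → ends 4
team at 4 (size 1, align 1) → ends 5
pad 3 to align 4 for ammo
ammo at 8 (size 52, align 4) → ends 60
x at 60 (size 4, align 4) → ends 64
state at 64 (size 8, align 2) → ends 72
score at 72 (size 1, align 1) → ends 73
pad 3 to align 4 for z
z at 76 (size 4, align 4) → ends 80
target at 80 (size 28, align 4) → ends 108
id at 108 (size 2, align 2) → ends 110
tail pad 2 to reach multiple of 4
total 112 bytes, alignment 4
108 − 112 = -4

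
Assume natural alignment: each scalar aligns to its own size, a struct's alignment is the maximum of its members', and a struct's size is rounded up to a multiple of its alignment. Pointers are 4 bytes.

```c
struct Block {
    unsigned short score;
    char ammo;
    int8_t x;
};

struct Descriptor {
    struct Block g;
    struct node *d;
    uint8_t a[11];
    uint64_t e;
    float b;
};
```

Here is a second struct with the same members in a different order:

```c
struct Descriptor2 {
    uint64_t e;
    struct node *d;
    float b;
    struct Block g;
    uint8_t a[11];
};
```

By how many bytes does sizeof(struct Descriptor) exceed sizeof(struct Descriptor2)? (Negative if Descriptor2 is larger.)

Block: @0: score [2B, align 2] → 2; @2: ammo [1B, align 1] → 3; @3: x [1B, align 1] → 4; size 4, align 2
@0: g [4B, align 2] → 4
@4: d [4B, align 4] → 8
@8: a [11B, align 1] → 19
+5 pad (align 8)
@24: e [8B, align 8] → 32
@32: b [4B, align 4] → 36
+4 tail pad (align 8)
size 40, align 8
— Descriptor2 —
@0: e [8B, align 8] → 8
@8: d [4B, align 4] → 12
@12: b [4B, align 4] → 16
@16: g [4B, align 2] → 20
@20: a [11B, align 1] → 31
+1 tail pad (align 8)
size 32, align 8
40 − 32 = 8

8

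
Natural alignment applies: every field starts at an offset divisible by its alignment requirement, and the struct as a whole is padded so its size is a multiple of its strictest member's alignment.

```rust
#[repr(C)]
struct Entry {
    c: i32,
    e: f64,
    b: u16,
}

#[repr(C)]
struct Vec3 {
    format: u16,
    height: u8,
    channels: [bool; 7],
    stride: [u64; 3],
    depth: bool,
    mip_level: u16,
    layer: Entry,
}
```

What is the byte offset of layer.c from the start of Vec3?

48

Entry: 0..4  c  (4B, 4-aligned); 4..8  -- padding (4B); 8..16  e  (8B, 8-aligned); 16..18  b  (2B, 2-aligned); 18..24  -- tail padding (6B); sizeof = 24, alignof = 8
0..2  format  (2B, 2-aligned)
2..3  height  (1B, 1-aligned)
3..10  channels  (7B, 1-aligned)
10..16  -- padding (6B)
16..40  stride  (24B, 8-aligned)
40..41  depth  (1B, 1-aligned)
41..42  -- padding (1B)
42..44  mip_level  (2B, 2-aligned)
44..48  -- padding (4B)
48..72  layer  (24B, 8-aligned)
within Entry: c at 0
48 + 0 = 48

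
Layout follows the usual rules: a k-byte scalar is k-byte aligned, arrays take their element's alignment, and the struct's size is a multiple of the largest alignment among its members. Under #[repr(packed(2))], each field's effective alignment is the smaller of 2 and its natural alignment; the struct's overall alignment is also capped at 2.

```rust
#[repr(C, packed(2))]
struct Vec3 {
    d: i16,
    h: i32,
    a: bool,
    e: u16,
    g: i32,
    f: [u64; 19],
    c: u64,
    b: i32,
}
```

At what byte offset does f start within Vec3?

14

d at 0 (size 2, align 2) → ends 2
h at 2 (size 4, align 2) → ends 6
a at 6 (size 1, align 1) → ends 7
pad 1 to align 2 for e
e at 8 (size 2, align 2) → ends 10
g at 10 (size 4, align 2) → ends 14
f at 14 (size 152, align 2) → ends 166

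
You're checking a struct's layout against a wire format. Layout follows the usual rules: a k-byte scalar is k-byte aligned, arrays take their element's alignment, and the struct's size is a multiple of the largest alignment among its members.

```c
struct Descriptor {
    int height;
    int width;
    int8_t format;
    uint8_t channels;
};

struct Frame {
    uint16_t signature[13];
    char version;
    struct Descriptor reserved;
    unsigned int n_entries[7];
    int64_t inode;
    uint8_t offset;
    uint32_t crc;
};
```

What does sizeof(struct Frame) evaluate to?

88 bytes

Descriptor: height at 0 (size 4, align 4) → ends 4; width at 4 (size 4, align 4) → ends 8; format at 8 (size 1, align 1) → ends 9; channels at 9 (size 1, align 1) → ends 10; tail pad 2 to reach multiple of 4; total 12 bytes, alignment 4
signature at 0 (size 26, align 2) → ends 26
version at 26 (size 1, align 1) → ends 27
pad 1 to align 4 for reserved
reserved at 28 (size 12, align 4) → ends 40
n_entries at 40 (size 28, align 4) → ends 68
pad 4 to align 8 for inode
inode at 72 (size 8, align 8) → ends 80
offset at 80 (size 1, align 1) → ends 81
pad 3 to align 4 for crc
crc at 84 (size 4, align 4) → ends 88
total 88 bytes, alignment 8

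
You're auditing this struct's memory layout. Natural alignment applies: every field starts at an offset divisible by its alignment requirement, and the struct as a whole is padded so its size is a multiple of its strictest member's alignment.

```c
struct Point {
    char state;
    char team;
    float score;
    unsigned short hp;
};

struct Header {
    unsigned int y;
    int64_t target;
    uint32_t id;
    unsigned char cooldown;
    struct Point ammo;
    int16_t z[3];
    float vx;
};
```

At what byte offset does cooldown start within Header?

20

Point: 0..1  state  (1B, 1-aligned); 1..2  team  (1B, 1-aligned); 2..4  -- padding (2B); 4..8  score  (4B, 4-aligned); 8..10  hp  (2B, 2-aligned); 10..12  -- tail padding (2B); sizeof = 12, alignof = 4
0..4  y  (4B, 4-aligned)
4..8  -- padding (4B)
8..16  target  (8B, 8-aligned)
16..20  id  (4B, 4-aligned)
20..21  cooldown  (1B, 1-aligned)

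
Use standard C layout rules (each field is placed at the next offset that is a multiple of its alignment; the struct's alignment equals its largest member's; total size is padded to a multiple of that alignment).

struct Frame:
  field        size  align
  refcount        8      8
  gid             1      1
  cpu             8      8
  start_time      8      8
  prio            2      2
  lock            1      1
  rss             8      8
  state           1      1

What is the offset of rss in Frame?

40

refcount at 0 (size 8, align 8) → ends 8
gid at 8 (size 1, align 1) → ends 9
pad 7 to align 8 for cpu
cpu at 16 (size 8, align 8) → ends 24
start_time at 24 (size 8, align 8) → ends 32
prio at 32 (size 2, align 2) → ends 34
lock at 34 (size 1, align 1) → ends 35
pad 5 to align 8 for rss
rss at 40 (size 8, align 8) → ends 48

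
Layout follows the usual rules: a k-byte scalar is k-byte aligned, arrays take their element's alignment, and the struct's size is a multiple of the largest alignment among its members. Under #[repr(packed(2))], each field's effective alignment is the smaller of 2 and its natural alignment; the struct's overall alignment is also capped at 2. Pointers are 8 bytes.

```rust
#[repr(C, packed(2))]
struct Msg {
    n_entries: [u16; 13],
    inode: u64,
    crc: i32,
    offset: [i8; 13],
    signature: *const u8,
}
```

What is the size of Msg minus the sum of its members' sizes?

1

0..26  n_entries  (26B, 2-aligned)
26..34  inode  (8B, 2-aligned)
34..38  crc  (4B, 2-aligned)
38..51  offset  (13B, 1-aligned)
51..52  -- padding (1B)
52..60  signature  (8B, 2-aligned)
sizeof = 60, alignof = 2
data bytes 59, size 60 → padding 1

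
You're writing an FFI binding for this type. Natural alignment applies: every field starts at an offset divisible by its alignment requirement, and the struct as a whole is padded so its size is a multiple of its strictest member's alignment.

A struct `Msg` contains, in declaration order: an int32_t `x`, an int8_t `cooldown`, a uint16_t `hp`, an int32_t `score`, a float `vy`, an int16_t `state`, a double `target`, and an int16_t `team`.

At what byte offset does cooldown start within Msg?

0..4  x  (4B, 4-aligned)
4..5  cooldown  (1B, 1-aligned)

4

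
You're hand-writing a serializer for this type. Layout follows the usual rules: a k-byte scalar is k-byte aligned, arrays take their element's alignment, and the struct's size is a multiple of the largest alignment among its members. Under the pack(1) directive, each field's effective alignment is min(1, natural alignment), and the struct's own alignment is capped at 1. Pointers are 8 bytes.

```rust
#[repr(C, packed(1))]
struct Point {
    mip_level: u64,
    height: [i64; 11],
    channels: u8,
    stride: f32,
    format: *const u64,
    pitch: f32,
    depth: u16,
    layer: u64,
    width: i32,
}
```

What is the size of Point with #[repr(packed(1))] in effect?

0..8  mip_level  (8B, 1-aligned)
8..96  height  (88B, 1-aligned)
96..97  channels  (1B, 1-aligned)
97..101  stride  (4B, 1-aligned)
101..109  format  (8B, 1-aligned)
109..113  pitch  (4B, 1-aligned)
113..115  depth  (2B, 1-aligned)
115..123  layer  (8B, 1-aligned)
123..127  width  (4B, 1-aligned)
sizeof = 127, alignof = 1

127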